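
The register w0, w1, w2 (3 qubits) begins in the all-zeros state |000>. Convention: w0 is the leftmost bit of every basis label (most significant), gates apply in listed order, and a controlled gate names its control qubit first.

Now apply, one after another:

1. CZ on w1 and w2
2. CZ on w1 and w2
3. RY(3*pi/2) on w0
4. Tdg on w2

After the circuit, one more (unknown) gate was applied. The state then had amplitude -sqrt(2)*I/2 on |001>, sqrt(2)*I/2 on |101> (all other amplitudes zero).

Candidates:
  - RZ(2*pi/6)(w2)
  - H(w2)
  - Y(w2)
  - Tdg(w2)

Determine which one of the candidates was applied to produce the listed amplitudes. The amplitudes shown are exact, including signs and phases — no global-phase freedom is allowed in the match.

It was Y(w2) that produced the state shown. Key observation: the block from step 1 through step 2 cancels to the identity and can be dropped.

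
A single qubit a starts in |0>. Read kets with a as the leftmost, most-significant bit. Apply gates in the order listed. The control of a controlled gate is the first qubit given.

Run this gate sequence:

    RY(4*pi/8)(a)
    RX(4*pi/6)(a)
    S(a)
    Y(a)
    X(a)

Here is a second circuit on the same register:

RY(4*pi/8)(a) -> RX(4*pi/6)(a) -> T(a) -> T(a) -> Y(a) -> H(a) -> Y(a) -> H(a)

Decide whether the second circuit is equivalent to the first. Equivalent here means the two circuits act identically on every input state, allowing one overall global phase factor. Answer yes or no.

No — the two circuits implement different unitaries, even allowing a global phase.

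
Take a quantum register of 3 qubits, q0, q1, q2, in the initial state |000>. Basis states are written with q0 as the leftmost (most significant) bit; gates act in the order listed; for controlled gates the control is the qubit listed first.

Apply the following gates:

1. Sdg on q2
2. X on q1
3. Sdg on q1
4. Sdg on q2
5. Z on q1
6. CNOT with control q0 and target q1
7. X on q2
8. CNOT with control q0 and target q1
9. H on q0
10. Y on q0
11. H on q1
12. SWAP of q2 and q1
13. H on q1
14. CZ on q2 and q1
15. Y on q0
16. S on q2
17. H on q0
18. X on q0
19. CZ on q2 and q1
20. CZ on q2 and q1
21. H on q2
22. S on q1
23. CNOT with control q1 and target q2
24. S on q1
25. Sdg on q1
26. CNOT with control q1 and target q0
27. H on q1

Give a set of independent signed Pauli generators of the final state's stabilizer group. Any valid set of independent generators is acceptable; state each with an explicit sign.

One valid set of independent stabilizer generators is +YZI, -ZXI, +IIY (any independent generating set of the same group is equally correct).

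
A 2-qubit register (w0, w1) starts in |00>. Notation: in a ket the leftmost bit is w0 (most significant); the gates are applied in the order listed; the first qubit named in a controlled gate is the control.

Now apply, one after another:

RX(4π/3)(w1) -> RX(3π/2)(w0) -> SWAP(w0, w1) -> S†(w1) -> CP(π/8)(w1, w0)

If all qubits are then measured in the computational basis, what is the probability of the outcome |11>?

A full measurement returns |11> with probability 3/8.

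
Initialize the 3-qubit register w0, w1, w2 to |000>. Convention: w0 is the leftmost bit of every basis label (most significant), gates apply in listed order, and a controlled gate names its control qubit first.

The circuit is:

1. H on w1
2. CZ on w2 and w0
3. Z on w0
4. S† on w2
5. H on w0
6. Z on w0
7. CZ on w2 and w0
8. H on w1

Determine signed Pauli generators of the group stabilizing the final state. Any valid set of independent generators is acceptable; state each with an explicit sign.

One valid set of independent stabilizer generators is -XII, +IZI, +IIZ (any independent generating set of the same group is equally correct).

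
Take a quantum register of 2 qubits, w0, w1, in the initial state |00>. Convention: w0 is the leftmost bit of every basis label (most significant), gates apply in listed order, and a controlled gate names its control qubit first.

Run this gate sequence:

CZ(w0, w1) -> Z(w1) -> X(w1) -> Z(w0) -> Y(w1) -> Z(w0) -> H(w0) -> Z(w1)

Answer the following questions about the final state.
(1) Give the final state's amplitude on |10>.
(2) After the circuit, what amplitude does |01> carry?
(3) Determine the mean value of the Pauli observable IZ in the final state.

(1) The final state's coefficient on |10> equals -sqrt(2)*I/2.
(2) The amplitude on |01> is 0.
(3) In the final state, IZ has expectation 1.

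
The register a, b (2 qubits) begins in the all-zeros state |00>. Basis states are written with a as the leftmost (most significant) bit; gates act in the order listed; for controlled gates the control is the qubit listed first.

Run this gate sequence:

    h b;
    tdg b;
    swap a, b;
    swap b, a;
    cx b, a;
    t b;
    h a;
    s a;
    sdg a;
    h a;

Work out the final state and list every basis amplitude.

After the circuit, the state carries amplitude sqrt(2)/2 on |00>, 0 on |01>, 0 on |10>, sqrt(2)/2 on |11>.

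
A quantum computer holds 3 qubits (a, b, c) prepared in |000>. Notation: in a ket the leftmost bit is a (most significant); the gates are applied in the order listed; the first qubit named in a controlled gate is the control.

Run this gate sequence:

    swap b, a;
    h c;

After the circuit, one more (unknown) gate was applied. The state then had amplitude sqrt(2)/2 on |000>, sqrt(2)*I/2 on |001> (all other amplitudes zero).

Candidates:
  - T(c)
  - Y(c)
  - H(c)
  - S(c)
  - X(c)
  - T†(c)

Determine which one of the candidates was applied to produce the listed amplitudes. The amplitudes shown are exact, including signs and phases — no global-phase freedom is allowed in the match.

It was S(c) that produced the state shown.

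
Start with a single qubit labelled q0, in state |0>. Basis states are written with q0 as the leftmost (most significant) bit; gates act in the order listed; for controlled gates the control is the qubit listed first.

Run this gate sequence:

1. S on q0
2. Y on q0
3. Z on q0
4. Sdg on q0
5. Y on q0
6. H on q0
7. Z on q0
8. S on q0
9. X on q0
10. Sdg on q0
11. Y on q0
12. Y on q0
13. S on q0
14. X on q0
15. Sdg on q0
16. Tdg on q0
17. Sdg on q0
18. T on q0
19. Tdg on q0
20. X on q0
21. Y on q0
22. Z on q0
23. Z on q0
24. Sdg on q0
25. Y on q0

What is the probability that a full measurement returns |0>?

Outcome |0> occurs with probability 1/2. Key observation: the block from step 8 through step 15 cancels to the identity and can be dropped.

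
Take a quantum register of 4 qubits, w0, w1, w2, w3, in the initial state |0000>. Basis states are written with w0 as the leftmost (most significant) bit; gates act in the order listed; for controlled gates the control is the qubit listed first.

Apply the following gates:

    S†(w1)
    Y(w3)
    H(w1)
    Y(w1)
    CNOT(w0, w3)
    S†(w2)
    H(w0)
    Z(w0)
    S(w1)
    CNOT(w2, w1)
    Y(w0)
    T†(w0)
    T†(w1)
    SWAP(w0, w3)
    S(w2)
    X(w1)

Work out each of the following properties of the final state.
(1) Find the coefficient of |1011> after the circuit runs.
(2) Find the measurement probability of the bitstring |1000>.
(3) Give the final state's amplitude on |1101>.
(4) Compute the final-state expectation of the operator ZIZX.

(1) |1011> carries amplitude 0 in the final state.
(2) A full measurement returns |1000> with probability 1/4.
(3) |1101> carries amplitude exp(I*pi/4)/2 in the final state.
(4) The expectation value of ZIZX is -sqrt(2)/2.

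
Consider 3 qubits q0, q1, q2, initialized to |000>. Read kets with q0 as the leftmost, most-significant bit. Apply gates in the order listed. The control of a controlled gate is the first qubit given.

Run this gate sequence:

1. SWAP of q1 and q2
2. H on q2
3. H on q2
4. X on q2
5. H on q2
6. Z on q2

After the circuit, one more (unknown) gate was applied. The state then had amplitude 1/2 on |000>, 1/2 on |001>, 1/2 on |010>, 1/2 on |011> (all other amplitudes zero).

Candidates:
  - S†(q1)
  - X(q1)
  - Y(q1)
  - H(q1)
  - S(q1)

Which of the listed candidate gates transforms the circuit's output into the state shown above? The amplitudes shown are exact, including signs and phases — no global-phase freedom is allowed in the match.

The applied gate was H(q1).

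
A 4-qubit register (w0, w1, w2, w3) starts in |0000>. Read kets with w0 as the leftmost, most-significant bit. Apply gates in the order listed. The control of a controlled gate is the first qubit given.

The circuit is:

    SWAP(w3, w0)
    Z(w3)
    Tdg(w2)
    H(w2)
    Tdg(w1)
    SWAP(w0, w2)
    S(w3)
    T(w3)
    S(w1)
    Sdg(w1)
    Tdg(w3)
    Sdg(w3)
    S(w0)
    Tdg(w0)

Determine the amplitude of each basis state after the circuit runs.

After the circuit, the state carries amplitude sqrt(2)/2 on |0000>, sqrt(2)*exp(I*pi/4)/2 on |1000>, and 0 on every other basis state. Key observation: steps 7-12 multiply out to the identity, so the circuit reduces to the remaining gates.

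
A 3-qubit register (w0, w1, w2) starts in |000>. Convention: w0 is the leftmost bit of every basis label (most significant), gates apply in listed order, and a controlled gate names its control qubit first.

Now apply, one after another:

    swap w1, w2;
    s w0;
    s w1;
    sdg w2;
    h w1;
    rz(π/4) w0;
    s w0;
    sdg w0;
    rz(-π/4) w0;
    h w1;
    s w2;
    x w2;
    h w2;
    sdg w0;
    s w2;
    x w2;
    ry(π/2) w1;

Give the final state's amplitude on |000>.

The final state's coefficient on |000> equals -I/2.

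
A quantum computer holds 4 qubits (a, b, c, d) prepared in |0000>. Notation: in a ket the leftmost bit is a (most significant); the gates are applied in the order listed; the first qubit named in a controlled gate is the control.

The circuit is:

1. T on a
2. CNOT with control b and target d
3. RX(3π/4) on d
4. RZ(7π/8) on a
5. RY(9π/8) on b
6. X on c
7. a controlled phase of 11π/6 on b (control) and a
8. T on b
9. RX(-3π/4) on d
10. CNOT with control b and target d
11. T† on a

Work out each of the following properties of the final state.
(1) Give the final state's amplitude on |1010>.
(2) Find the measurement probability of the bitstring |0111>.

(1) |1010> carries amplitude 0 in the final state.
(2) A full measurement returns |0111> with probability sin(7*pi/16)**2.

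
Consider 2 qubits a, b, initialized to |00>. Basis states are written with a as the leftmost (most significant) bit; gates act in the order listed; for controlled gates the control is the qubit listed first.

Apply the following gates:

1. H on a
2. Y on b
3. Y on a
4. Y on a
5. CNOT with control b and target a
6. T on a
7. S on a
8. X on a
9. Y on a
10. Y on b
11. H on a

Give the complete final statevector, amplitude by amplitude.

The resulting statevector has amplitude -I/2 - exp(I*pi/4)/2 on |00>, 0 on |01>, -I/2 + exp(I*pi/4)/2 on |10>, 0 on |11>.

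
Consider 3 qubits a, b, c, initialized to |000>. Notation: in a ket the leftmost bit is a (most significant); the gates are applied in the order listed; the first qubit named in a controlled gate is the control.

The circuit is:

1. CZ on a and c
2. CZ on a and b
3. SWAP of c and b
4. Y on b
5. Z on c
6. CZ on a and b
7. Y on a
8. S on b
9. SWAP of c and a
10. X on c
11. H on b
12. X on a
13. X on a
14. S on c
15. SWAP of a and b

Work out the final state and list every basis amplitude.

The resulting statevector has amplitude -sqrt(2)*I/2 on |000>, sqrt(2)*I/2 on |100>, and 0 on every other basis state. Key observation: the block from step 12 through step 13 cancels to the identity and can be dropped.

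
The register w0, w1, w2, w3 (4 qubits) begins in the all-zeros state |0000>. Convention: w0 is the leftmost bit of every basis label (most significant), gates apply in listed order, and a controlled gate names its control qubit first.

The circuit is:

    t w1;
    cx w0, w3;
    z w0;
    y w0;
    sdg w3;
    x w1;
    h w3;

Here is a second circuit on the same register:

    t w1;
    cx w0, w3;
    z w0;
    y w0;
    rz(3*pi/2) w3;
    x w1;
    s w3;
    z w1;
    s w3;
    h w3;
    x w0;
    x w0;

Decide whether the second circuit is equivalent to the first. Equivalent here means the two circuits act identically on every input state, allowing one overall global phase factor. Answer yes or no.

No — the two circuits implement different unitaries, even allowing a global phase.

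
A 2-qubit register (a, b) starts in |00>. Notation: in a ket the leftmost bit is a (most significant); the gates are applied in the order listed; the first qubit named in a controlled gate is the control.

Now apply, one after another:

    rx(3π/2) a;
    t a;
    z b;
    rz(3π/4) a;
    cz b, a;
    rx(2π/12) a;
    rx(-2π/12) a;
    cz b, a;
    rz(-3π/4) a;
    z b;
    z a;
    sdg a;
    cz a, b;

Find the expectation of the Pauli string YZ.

In the final state, YZ has expectation -sqrt(2)/2. Key observation: gates 3-10 undo each other exactly, leaving only the rest of the circuit to track.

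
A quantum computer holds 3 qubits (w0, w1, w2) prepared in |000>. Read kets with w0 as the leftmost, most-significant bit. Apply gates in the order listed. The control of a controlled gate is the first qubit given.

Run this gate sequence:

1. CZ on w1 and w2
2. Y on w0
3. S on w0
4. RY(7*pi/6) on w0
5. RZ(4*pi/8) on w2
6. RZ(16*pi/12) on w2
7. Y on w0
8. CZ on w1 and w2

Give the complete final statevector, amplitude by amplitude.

After the circuit, the state carries amplitude (-sqrt(2) + sqrt(6))*exp(7*I*pi/12)/4 on |000>, (-sqrt(6) - sqrt(2))*exp(7*I*pi/12)/4 on |100>, and 0 on every other basis state.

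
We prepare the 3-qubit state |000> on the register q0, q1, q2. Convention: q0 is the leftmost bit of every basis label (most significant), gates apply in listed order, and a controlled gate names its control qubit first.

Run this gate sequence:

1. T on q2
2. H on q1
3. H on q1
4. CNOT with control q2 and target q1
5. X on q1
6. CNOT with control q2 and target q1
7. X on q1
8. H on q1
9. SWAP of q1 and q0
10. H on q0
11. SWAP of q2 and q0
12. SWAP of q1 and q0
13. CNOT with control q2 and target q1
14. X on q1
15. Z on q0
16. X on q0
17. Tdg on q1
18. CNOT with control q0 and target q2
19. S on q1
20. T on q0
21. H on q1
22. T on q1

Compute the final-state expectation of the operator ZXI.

In the final state, ZXI has expectation sqrt(2)/2. Key observation: gates 2-3 undo each other exactly, leaving only the rest of the circuit to track.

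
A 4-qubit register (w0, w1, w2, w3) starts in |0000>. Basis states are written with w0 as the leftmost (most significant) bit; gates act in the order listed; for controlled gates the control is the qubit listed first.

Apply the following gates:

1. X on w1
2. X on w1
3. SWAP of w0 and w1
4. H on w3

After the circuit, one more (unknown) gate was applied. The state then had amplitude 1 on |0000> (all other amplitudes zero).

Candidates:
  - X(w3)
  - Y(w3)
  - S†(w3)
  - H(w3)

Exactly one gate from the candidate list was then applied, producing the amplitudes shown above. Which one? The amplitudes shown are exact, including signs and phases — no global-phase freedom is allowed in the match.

The applied gate was H(w3). Key observation: the block from step 1 through step 2 cancels to the identity and can be dropped.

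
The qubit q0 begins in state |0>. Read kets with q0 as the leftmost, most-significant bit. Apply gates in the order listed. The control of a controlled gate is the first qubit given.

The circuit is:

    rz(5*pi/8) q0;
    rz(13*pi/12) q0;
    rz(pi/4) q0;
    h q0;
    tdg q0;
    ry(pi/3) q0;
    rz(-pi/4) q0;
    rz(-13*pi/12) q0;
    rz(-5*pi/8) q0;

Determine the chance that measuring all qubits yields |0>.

Outcome |0> occurs with probability 1/2 - sqrt(6)/8.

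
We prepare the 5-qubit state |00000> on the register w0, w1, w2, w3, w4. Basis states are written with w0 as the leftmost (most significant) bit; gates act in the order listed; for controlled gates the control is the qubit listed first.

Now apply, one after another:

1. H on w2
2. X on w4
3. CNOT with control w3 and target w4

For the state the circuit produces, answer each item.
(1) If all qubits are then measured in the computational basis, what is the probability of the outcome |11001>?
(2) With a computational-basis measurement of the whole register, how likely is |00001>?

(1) The probability of measuring |11001> is 0.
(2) The probability of measuring |00001> is 1/2.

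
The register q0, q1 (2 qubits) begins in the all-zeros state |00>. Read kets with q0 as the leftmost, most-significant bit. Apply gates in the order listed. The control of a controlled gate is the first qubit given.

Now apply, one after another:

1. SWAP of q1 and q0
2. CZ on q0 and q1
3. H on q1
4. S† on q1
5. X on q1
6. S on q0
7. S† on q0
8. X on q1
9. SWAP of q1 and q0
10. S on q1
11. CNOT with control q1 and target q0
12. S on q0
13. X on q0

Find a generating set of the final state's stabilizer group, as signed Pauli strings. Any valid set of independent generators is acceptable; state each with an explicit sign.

One valid set of independent stabilizer generators is +XI, +IZ (any independent generating set of the same group is equally correct).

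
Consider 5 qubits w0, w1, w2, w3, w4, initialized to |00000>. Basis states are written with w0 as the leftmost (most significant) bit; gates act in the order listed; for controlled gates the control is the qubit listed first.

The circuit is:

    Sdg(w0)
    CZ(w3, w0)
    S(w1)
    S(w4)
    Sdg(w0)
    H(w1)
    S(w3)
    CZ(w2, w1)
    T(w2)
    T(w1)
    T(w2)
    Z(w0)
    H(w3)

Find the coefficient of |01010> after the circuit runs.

The amplitude on |01010> is exp(I*pi/4)/2.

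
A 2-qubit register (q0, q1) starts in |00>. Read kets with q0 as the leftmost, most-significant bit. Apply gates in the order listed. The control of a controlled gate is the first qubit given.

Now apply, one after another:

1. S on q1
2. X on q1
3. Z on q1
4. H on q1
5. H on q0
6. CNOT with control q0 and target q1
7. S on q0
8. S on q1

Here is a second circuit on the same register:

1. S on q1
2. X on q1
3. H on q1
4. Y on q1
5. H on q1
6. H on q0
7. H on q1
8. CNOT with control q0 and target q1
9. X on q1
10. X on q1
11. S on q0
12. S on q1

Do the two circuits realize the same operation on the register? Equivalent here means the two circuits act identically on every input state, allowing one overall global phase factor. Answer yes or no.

No: there is an input state on which the two circuits produce genuinely different outputs (not merely differing by a phase).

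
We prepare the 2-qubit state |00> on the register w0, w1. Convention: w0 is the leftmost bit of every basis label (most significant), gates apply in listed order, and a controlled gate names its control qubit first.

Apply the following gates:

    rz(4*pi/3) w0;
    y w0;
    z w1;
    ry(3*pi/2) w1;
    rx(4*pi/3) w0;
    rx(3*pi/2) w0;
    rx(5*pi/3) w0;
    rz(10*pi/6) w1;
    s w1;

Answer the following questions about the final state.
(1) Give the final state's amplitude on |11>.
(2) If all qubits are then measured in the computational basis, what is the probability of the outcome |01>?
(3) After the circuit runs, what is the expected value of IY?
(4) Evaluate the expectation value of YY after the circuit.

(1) The amplitude on |11> is -exp(I*pi/6)/2.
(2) A full measurement returns |01> with probability 1/4.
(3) In the final state, IY has expectation -1/2.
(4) In the final state, YY has expectation -1/2.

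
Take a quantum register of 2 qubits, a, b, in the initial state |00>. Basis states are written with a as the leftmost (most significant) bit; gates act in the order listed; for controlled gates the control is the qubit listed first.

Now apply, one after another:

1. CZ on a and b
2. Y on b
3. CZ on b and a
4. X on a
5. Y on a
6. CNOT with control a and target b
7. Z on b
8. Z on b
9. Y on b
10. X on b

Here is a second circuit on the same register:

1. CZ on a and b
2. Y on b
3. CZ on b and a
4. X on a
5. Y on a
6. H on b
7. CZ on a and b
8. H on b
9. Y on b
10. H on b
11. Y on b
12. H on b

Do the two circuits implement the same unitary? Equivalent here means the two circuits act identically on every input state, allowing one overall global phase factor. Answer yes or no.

No — the two circuits implement different unitaries, even allowing a global phase.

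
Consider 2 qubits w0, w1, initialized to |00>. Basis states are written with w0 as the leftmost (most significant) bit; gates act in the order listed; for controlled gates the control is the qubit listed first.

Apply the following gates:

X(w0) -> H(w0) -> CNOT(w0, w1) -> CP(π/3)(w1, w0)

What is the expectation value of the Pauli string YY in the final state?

In the final state, YY has expectation 1/2.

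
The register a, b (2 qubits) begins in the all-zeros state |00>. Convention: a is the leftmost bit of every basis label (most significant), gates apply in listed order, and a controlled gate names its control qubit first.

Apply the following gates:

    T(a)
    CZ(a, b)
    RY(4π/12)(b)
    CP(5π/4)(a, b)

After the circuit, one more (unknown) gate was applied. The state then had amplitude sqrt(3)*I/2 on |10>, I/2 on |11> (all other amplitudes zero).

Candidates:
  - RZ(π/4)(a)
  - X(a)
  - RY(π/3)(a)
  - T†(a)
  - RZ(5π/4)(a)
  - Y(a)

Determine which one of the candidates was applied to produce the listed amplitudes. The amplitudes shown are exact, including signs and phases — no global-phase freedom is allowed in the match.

It was Y(a) that produced the state shown.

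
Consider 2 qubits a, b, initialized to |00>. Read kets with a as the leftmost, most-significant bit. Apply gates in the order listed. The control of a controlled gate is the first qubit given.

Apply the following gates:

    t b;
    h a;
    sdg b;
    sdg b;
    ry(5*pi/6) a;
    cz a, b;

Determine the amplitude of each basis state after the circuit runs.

The final amplitudes are -1/2 on |00>, 0 on |01>, sqrt(3)/2 on |10>, 0 on |11>.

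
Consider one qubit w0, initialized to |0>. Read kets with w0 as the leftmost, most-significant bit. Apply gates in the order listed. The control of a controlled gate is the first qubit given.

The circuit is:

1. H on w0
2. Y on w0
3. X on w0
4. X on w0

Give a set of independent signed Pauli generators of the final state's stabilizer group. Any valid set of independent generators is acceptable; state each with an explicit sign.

The stabilizer group can be generated by -X, among other valid generating sets. Key observation: the block from step 3 through step 4 cancels to the identity and can be dropped.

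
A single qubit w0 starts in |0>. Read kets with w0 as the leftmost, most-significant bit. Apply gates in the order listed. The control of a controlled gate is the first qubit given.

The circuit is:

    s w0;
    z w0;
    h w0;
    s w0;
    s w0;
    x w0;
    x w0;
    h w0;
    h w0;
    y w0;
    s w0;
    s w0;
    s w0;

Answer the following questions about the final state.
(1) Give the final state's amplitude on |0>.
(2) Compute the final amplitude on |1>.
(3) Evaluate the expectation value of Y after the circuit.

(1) The final state's coefficient on |0> equals sqrt(2)*I/2.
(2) The final state's coefficient on |1> equals sqrt(2)/2.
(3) In the final state, Y has expectation -1.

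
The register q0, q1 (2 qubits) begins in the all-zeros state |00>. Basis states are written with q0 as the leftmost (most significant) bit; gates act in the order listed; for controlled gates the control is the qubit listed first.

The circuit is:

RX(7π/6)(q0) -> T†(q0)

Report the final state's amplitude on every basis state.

After the circuit, the state carries amplitude -sqrt(6)/4 + sqrt(2)/4 on |00>, 0 on |01>, (-sqrt(6) - sqrt(2))*exp(I*pi/4)/4 on |10>, 0 on |11>.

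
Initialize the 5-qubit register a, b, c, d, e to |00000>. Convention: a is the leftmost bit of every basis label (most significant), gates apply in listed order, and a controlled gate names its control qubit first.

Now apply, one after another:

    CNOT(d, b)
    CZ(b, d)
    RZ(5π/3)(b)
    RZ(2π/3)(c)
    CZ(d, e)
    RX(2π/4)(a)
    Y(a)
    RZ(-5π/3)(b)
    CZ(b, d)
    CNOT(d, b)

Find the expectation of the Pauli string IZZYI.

The expectation value of IZZYI is 0.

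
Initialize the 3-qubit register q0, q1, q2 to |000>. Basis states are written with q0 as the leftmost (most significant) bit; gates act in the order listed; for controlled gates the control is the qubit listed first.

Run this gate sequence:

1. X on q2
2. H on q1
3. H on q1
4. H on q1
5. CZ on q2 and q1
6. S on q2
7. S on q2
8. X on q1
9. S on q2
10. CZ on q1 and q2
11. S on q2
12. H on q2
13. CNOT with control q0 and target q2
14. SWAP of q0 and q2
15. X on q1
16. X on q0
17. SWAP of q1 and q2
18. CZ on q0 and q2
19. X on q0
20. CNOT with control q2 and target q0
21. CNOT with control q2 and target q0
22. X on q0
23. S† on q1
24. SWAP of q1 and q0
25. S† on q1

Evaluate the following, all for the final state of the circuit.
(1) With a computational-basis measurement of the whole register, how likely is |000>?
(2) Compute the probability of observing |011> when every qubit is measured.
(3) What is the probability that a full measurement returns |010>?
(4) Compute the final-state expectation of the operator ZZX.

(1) Outcome |000> occurs with probability 1/4.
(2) A full measurement returns |011> with probability 1/4.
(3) The probability of measuring |010> is 1/4.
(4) The observable ZZX averages to 1.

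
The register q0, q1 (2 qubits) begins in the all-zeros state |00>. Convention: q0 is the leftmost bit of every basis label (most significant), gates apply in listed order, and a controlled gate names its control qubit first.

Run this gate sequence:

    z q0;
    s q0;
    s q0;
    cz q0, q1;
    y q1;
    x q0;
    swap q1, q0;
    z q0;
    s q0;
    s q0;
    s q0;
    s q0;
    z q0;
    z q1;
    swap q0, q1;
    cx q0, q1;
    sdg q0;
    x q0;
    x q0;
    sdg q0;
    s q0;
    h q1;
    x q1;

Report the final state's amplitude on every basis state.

After the circuit, the state carries amplitude 0 on |00>, 0 on |01>, -sqrt(2)/2 on |10>, -sqrt(2)/2 on |11>. Key observation: the block from step 9 through step 12 cancels to the identity and can be dropped.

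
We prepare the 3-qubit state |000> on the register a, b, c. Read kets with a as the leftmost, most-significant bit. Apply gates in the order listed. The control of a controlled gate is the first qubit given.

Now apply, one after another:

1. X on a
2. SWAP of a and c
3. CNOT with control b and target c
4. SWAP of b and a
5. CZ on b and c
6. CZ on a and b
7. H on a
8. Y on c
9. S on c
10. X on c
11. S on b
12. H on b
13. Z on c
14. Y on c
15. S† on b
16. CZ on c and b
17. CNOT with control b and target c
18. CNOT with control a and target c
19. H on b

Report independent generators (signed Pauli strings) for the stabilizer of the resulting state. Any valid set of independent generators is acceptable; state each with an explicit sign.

The final state is stabilized by the group generated by -YZZ, +ZXZ, -ZZY; other independent generating sets are equally valid.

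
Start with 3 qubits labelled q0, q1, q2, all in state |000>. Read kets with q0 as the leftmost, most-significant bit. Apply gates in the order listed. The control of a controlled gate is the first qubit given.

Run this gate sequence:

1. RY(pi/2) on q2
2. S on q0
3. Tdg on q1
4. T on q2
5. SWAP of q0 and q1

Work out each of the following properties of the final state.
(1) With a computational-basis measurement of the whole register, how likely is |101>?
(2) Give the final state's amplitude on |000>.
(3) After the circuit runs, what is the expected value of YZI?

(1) The probability of measuring |101> is 0.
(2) |000> carries amplitude sqrt(2)/2 in the final state.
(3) In the final state, YZI has expectation 0.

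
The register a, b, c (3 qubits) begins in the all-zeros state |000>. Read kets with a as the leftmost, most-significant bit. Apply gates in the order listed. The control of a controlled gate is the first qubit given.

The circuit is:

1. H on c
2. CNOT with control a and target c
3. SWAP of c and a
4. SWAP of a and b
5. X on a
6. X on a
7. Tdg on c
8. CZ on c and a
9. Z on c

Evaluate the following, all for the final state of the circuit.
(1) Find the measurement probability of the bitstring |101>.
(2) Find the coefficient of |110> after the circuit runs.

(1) Outcome |101> occurs with probability 0.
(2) The final state's coefficient on |110> equals 0.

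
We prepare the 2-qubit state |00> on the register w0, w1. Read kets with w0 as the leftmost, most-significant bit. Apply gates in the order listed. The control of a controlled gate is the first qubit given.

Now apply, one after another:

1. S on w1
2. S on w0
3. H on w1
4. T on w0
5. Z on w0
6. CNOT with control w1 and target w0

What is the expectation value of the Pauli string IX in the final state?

In the final state, IX has expectation 0.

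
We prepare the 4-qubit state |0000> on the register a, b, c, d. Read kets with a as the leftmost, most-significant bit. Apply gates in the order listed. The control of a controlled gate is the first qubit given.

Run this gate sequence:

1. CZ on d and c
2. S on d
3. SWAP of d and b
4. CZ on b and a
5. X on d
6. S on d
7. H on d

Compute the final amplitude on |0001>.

|0001> carries amplitude -sqrt(2)*I/2 in the final state.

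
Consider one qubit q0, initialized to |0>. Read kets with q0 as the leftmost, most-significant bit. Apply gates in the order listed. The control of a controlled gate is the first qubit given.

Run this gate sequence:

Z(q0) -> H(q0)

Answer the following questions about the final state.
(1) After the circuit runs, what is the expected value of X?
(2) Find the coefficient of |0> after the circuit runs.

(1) The expectation value of X is 1.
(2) The amplitude on |0> is sqrt(2)/2.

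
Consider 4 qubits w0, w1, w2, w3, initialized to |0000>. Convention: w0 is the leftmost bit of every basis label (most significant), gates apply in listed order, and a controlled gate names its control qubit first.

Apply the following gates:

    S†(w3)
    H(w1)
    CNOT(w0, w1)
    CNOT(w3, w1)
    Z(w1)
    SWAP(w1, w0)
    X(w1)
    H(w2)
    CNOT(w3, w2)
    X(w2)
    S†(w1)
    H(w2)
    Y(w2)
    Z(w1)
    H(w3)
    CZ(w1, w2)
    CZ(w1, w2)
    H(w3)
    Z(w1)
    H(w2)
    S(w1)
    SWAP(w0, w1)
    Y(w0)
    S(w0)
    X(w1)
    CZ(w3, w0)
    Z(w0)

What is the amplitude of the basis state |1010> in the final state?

The final state's coefficient on |1010> equals 0.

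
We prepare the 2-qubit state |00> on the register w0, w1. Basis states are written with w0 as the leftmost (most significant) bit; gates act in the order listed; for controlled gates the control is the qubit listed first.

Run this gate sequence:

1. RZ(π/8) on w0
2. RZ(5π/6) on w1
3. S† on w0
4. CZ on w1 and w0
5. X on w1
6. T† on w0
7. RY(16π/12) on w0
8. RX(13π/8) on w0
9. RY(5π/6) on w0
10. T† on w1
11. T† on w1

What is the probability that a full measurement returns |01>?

Outcome |01> occurs with probability sqrt(3)*(sqrt(2 - sqrt(2)) + 2)/16 + 1/2.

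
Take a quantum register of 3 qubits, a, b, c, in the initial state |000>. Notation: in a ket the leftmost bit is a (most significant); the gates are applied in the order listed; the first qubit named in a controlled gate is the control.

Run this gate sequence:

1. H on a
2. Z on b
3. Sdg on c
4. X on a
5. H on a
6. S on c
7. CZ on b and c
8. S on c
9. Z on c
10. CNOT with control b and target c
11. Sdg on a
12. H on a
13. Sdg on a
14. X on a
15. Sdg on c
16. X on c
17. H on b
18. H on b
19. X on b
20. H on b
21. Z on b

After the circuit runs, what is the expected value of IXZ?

The observable IXZ averages to -1. Key observation: steps 18-21 multiply out to the identity, so the circuit reduces to the remaining gates.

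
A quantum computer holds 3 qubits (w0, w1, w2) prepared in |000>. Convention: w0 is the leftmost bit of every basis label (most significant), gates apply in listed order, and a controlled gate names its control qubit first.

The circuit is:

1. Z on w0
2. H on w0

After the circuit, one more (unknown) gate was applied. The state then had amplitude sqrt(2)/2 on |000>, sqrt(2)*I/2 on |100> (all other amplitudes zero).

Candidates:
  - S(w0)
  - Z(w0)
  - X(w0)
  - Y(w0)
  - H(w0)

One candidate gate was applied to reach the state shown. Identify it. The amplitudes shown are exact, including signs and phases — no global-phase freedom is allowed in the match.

The applied gate was S(w0).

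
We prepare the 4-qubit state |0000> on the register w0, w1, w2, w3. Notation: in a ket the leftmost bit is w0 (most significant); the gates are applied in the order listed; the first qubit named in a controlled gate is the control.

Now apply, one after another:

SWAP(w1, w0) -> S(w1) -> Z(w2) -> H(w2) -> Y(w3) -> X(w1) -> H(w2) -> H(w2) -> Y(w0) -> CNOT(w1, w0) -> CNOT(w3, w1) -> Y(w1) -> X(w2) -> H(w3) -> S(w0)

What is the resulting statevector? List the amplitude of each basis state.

After the circuit, the state carries amplitude -I/2 on |0100>, I/2 on |0101>, -I/2 on |0110>, I/2 on |0111>, and 0 on every other basis state. Key observation: the block from step 7 through step 8 cancels to the identity and can be dropped.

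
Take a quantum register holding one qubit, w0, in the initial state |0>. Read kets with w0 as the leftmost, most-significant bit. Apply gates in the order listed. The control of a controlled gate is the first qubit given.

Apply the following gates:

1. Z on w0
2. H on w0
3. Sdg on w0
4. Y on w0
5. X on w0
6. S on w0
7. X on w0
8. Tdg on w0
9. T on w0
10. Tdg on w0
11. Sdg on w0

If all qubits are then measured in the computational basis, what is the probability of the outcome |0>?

Outcome |0> occurs with probability 1/2.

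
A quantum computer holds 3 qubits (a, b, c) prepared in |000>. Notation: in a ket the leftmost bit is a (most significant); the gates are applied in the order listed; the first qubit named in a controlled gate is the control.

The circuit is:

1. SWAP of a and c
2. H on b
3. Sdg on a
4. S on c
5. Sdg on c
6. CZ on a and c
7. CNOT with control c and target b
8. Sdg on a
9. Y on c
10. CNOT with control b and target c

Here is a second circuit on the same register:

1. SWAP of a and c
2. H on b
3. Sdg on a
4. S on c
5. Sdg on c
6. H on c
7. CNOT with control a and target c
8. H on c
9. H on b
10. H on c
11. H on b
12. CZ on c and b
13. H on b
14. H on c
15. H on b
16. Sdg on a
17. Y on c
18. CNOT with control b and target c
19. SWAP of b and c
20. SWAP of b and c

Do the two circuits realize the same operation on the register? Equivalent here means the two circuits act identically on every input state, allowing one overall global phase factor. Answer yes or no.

No, they are not equivalent — no single phase factor reconciles the two unitaries.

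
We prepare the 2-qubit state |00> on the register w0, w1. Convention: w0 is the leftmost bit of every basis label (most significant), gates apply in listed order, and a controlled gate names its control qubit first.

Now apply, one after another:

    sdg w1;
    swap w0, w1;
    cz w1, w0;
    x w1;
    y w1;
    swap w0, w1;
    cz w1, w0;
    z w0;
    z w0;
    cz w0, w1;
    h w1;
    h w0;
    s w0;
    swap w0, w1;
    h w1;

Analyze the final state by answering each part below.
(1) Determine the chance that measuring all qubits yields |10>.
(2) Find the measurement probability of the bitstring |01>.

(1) The probability of measuring |10> is 1/4.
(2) The probability of measuring |01> is 1/4.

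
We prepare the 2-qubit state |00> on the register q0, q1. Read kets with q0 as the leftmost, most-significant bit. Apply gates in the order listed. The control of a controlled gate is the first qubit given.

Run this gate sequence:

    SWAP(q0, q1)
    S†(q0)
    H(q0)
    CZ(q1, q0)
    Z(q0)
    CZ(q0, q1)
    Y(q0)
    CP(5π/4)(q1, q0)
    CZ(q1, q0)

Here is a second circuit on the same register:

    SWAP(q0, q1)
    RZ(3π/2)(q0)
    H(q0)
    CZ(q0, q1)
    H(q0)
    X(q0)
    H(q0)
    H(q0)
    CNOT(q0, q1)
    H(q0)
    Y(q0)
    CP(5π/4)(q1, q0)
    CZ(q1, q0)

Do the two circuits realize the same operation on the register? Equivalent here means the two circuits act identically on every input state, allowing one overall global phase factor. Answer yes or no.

No — the two circuits implement different unitaries, even allowing a global phase.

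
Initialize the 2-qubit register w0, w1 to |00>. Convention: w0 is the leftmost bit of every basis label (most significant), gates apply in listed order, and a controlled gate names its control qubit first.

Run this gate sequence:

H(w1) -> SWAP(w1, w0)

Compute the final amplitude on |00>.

The amplitude on |00> is sqrt(2)/2.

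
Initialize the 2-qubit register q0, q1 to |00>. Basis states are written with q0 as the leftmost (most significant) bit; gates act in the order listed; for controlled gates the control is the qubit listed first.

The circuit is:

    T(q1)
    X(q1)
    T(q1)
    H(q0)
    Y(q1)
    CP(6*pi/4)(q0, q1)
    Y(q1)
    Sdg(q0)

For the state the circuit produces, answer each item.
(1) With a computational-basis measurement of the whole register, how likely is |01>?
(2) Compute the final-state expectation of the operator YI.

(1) The probability of measuring |01> is 1/2.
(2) The expectation value of YI is -1.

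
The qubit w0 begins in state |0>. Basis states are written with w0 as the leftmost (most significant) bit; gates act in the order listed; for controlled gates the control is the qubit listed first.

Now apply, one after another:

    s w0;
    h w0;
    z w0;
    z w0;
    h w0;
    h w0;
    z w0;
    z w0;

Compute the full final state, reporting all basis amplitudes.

After the circuit, the state carries amplitude sqrt(2)/2 on |0>, sqrt(2)/2 on |1>.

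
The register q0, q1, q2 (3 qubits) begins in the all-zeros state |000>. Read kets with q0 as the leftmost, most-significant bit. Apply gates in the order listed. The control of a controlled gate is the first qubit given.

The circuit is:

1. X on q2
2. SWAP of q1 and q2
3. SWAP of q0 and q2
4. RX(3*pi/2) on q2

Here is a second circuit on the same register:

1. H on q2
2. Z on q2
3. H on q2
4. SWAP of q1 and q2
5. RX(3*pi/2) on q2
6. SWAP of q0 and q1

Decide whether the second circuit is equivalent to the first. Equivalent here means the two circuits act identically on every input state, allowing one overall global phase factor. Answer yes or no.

No, they are not equivalent — no single phase factor reconciles the two unitaries.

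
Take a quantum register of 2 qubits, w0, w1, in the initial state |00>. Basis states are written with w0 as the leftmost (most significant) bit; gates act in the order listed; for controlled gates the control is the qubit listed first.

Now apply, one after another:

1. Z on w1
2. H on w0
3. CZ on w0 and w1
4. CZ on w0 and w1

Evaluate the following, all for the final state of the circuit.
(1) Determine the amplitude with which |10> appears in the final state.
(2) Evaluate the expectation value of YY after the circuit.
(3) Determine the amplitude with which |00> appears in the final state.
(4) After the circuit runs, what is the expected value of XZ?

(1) The final state's coefficient on |10> equals sqrt(2)/2. Key observation: the block from step 3 through step 4 cancels to the identity and can be dropped.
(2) The expectation value of YY is 0.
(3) The final state's coefficient on |00> equals sqrt(2)/2.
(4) In the final state, XZ has expectation 1.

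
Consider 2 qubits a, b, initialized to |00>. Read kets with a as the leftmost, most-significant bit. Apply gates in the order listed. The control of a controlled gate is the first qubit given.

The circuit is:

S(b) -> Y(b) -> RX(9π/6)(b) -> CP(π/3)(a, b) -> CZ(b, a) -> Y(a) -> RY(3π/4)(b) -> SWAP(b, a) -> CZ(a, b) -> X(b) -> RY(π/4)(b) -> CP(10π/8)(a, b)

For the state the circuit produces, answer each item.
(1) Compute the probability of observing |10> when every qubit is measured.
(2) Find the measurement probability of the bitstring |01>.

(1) The probability of measuring |10> is sqrt(2)/8 + 1/4.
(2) The probability of measuring |01> is 1/4 - sqrt(2)/8.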